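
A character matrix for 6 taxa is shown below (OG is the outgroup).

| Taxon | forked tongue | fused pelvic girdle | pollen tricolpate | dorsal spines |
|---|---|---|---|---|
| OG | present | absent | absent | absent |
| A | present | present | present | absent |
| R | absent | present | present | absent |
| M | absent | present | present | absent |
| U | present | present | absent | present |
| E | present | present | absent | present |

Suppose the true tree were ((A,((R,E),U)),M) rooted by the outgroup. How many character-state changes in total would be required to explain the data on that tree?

8

Map each character onto ((A,((R,E),U)),M) (rooted by OG) and count the minimum state changes it requires (Fitch parsimony):
forked tongue: 2; fused pelvic girdle: 1; pollen tricolpate: 3; dorsal spines: 2.
Total tree length = 8.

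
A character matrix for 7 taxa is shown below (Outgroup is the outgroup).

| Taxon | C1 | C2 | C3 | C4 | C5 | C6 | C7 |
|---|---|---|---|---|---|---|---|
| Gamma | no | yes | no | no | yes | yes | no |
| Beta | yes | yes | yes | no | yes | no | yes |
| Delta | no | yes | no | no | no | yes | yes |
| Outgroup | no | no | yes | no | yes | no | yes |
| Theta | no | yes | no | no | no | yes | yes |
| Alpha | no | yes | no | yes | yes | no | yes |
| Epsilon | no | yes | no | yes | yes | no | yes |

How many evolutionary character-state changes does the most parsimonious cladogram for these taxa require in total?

7

Character polarity is set by the outgroup: the derived state is whichever differs from the outgroup's state, so for C3, C5, C7 the derived state is 'no', and for the remaining characters it is 'yes'.
C1 (derived state 'yes') is unique to Beta (autapomorphy; uninformative for grouping).
C2 (derived state 'yes') is shared by all ingroup taxa — unites the whole ingroup.
C3 (derived state 'no') is shared by Alpha, Delta, Epsilon, Gamma, and Theta — a synapomorphy uniting that clade.
C4: derived state 'yes' in Alpha and Epsilon only — synapomorphy for {Alpha, Epsilon}.
C5: derived state 'no' in Delta and Theta only — synapomorphy for {Delta, Theta}.
C6: derived state 'yes' in Delta, Gamma, and Theta only — synapomorphy for {Delta, Gamma, Theta}.
C7: derived state 'no' in Gamma only — an autapomorphy, so it tells us nothing about relationships among taxa.
Most parsimonious ingroup topology: (((Gamma,(Theta,Delta)),(Alpha,Epsilon)),Beta).
Changes per character on this tree: C1: 1; C2: 1; C3: 1; C4: 1; C5: 1; C6: 1; C7: 1.
Total = 7.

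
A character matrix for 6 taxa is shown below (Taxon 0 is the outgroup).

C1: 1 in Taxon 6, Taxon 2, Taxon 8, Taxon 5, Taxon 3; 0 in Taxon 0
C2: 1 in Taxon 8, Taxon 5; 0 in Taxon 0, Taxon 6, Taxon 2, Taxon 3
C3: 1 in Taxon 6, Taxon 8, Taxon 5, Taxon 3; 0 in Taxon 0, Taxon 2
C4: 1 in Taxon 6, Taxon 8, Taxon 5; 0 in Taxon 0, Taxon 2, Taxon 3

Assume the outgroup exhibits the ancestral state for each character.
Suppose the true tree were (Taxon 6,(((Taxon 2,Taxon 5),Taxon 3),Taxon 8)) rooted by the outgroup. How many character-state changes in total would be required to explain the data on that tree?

Map each character onto (Taxon 6,(((Taxon 2,Taxon 5),Taxon 3),Taxon 8)) (rooted by Taxon 0) and count the minimum state changes it requires (Fitch parsimony):
C1: 1; C2: 2; C3: 2; C4: 3.
Total tree length = 8.

8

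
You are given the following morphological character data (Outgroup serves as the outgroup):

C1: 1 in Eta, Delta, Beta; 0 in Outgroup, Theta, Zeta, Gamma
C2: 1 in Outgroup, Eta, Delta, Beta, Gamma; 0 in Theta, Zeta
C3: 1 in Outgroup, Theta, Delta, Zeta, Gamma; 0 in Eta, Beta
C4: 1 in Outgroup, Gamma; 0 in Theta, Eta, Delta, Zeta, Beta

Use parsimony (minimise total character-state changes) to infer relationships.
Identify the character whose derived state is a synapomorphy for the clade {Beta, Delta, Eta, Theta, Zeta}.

C4

Character polarity is set by the outgroup: the derived state is whichever differs from the outgroup's state, so for C2, C3, C4 the derived state is '0', and for the remaining characters it is '1'.
Only Beta, Delta, and Eta show the derived state '1' for C1, supporting them as a clade.
C2: derived state '0' in Theta and Zeta only — synapomorphy for {Theta, Zeta}.
C3: derived state '0' in Beta and Eta only — synapomorphy for {Beta, Eta}.
C4 (derived state '0') is shared by Beta, Delta, Eta, Theta, and Zeta — a synapomorphy uniting that clade.
Most parsimonious ingroup topology: (((Theta,Zeta),((Eta,Beta),Delta)),Gamma).
The clade {Beta, Delta, Eta, Theta, Zeta} is supported by C4: its derived state '0' occurs in exactly those taxa and in no other taxon (including the outgroup).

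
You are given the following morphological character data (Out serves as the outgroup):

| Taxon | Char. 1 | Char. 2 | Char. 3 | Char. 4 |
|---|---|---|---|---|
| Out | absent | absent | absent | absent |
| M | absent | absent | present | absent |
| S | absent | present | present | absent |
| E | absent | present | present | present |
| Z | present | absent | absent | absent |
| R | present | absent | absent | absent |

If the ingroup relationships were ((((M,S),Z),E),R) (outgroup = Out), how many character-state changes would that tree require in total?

7

Map each character onto ((((M,S),Z),E),R) (rooted by Out) and count the minimum state changes it requires (Fitch parsimony):
Char. 1: 2; Char. 2: 2; Char. 3: 2; Char. 4: 1.
Total tree length = 7.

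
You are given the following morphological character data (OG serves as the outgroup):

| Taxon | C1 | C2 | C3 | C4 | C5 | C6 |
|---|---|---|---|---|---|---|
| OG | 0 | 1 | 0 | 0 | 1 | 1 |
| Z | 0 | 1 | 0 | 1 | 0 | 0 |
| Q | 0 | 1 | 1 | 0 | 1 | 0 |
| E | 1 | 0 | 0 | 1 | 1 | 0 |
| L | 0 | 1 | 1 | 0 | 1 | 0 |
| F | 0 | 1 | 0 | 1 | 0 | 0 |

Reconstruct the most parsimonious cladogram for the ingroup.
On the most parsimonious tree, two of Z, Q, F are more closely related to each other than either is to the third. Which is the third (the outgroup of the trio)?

Q

Character polarity is set by the outgroup: the derived state is whichever differs from the outgroup's state, so for C2, C5, C6 the derived state is '0', and for the remaining characters it is '1'.
C1: derived state '1' in E only — an autapomorphy, so it tells us nothing about relationships among taxa.
C2 (derived state '0') is unique to E (autapomorphy; uninformative for grouping).
C3 (derived state '1') is shared by L and Q — a synapomorphy uniting that clade.
Only E, F, and Z show the derived state '1' for C4, supporting them as a clade.
Only F and Z show the derived state '0' for C5, supporting them as a clade.
C6 (derived state '0') is shared by all ingroup taxa — unites the whole ingroup.
Most parsimonious ingroup topology: (((Z,F),E),(Q,L)).
Z and F share a more recent common ancestor with each other than either does with Q, so Q is the least closely related of the three.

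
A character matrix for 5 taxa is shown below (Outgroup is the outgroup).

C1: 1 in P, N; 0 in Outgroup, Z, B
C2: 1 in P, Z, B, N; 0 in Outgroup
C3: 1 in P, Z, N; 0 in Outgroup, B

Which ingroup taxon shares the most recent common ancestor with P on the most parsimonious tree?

The outgroup has state '0' for every character, so '1' is the derived state throughout.
Only N and P show the derived state '1' for C1, supporting them as a clade.
C2 (derived state '1') is shared by all ingroup taxa — unites the whole ingroup.
Only N, P, and Z show the derived state '1' for C3, supporting them as a clade.
Most parsimonious ingroup topology: (((P,N),Z),B).
P and N form a cherry on this tree, so they are sister taxa.

N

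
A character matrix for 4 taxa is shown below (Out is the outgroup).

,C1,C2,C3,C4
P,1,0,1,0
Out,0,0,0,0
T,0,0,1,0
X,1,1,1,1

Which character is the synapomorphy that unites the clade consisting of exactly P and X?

The outgroup has state '0' for every character, so '1' is the derived state throughout.
C1 (derived state '1') is shared by P and X — a synapomorphy uniting that clade.
C2 (derived state '1') is unique to X (autapomorphy; uninformative for grouping).
C3 (derived state '1') is shared by all ingroup taxa — unites the whole ingroup.
C4: derived state '1' in X only — an autapomorphy, so it tells us nothing about relationships among taxa.
Most parsimonious ingroup topology: (T,(P,X)).
The clade {P, X} is supported by C1: its derived state '1' occurs in exactly those taxa and in no other taxon (including the outgroup).

C1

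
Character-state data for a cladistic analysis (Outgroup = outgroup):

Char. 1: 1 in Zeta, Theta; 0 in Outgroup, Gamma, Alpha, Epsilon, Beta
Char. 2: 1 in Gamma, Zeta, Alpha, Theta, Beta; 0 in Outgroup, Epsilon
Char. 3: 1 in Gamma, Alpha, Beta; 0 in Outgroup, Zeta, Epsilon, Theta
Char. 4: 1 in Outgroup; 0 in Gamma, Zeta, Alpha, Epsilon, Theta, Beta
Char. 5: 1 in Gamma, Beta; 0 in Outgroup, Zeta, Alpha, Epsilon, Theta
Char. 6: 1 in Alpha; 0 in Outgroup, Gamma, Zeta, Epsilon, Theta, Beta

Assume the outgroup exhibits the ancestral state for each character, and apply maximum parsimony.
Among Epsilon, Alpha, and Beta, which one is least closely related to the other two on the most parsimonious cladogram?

Epsilon

Character polarity is set by the outgroup: the derived state is whichever differs from the outgroup's state, so for Char. 4 the derived state is '0', and for the remaining characters it is '1'.
Char. 1: derived state '1' in Theta and Zeta only — synapomorphy for {Theta, Zeta}.
Only Alpha, Beta, Gamma, Theta, and Zeta show the derived state '1' for Char. 2, supporting them as a clade.
Char. 3: derived state '1' in Alpha, Beta, and Gamma only — synapomorphy for {Alpha, Beta, Gamma}.
Char. 4 (derived state '0') is shared by all ingroup taxa — unites the whole ingroup.
Char. 5 (derived state '1') is shared by Beta and Gamma — a synapomorphy uniting that clade.
Char. 6: derived state '1' in Alpha only — an autapomorphy, so it tells us nothing about relationships among taxa.
Most parsimonious ingroup topology: ((((Gamma,Beta),Alpha),(Zeta,Theta)),Epsilon).
Alpha and Beta share a more recent common ancestor with each other than either does with Epsilon, so Epsilon is the least closely related of the three.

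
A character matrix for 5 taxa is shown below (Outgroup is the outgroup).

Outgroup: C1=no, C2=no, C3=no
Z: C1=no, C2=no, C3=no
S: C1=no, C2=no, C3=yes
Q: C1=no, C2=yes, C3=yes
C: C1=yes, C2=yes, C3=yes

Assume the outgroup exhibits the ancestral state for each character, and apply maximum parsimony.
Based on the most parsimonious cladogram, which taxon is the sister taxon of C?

The outgroup has state 'no' for every character, so 'yes' is the derived state throughout.
C1 (derived state 'yes') is unique to C (autapomorphy; uninformative for grouping).
C2: derived state 'yes' in C and Q only — synapomorphy for {C, Q}.
Only C, Q, and S show the derived state 'yes' for C3, supporting them as a clade.
Most parsimonious ingroup topology: (Z,(S,(Q,C))).
C and Q form a cherry on this tree, so they are sister taxa.

Q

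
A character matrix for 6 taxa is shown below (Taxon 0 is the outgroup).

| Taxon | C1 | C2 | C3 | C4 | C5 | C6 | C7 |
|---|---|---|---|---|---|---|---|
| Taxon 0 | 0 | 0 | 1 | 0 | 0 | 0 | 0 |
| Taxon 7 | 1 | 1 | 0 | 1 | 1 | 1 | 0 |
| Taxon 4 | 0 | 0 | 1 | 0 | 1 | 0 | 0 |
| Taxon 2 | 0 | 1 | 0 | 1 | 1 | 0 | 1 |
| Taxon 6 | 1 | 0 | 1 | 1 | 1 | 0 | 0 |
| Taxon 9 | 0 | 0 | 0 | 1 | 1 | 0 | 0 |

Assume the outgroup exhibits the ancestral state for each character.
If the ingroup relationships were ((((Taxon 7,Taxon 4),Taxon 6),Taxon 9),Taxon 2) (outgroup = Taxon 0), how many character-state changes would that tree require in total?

Map each character onto ((((Taxon 7,Taxon 4),Taxon 6),Taxon 9),Taxon 2) (rooted by Taxon 0) and count the minimum state changes it requires (Fitch parsimony):
C1: 2; C2: 2; C3: 3; C4: 2; C5: 1; C6: 1; C7: 1.
Total tree length = 12.

12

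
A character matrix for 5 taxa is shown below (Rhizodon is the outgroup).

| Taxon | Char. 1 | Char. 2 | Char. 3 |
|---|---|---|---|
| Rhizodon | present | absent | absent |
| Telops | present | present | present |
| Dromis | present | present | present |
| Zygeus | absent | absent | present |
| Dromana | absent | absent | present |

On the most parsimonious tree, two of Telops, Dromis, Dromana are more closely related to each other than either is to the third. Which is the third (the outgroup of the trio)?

Dromana

Character polarity is set by the outgroup: the derived state is whichever differs from the outgroup's state, so for Char. 1 the derived state is 'absent', and for the remaining characters it is 'present'.
Only Dromana and Zygeus show the derived state 'absent' for Char. 1, supporting them as a clade.
Char. 2 (derived state 'present') is shared by Dromis and Telops — a synapomorphy uniting that clade.
All ingroup taxa share the derived state 'present' for Char. 3; it defines the ingroup but does not resolve relationships within it.
Most parsimonious ingroup topology: ((Telops,Dromis),(Zygeus,Dromana)).
Telops and Dromis share a more recent common ancestor with each other than either does with Dromana, so Dromana is the least closely related of the three.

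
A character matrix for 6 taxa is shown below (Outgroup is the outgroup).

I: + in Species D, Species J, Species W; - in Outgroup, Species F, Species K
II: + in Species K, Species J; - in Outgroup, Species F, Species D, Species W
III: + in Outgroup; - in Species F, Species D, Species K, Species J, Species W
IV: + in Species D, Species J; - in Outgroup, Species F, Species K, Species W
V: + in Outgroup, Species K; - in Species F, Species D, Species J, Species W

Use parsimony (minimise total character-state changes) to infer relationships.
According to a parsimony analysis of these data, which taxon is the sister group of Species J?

Species D

Character polarity is set by the outgroup: the derived state is whichever differs from the outgroup's state, so for III, V the derived state is '-', and for the remaining characters it is '+'.
Only Species D, Species J, and Species W show the derived state '+' for I, supporting them as a clade.
II groups Species J and Species K, which is incompatible with the clades supported by the remaining characters; treating it as convergent (homoplasy) costs fewer steps than any alternative tree.
All ingroup taxa share the derived state '-' for III; it defines the ingroup but does not resolve relationships within it.
IV: derived state '+' in Species D and Species J only — synapomorphy for {Species D, Species J}.
Only Species D, Species F, Species J, and Species W show the derived state '-' for V, supporting them as a clade.
Most parsimonious ingroup topology: ((Species F,((Species D,Species J),Species W)),Species K).
Species J and Species D form a cherry on this tree, so they are sister taxa.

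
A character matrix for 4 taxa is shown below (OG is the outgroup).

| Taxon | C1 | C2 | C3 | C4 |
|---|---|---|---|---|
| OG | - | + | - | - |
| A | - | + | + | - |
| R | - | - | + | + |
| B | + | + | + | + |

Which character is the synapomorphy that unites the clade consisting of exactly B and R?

C4

Character polarity is set by the outgroup: the derived state is whichever differs from the outgroup's state, so for C2 the derived state is '-', and for the remaining characters it is '+'.
C1: derived state '+' in B only — an autapomorphy, so it tells us nothing about relationships among taxa.
C2 (derived state '-') is unique to R (autapomorphy; uninformative for grouping).
All ingroup taxa share the derived state '+' for C3; it defines the ingroup but does not resolve relationships within it.
C4 (derived state '+') is shared by B and R — a synapomorphy uniting that clade.
Most parsimonious ingroup topology: (A,(R,B)).
The clade {B, R} is supported by C4: its derived state '+' occurs in exactly those taxa and in no other taxon (including the outgroup).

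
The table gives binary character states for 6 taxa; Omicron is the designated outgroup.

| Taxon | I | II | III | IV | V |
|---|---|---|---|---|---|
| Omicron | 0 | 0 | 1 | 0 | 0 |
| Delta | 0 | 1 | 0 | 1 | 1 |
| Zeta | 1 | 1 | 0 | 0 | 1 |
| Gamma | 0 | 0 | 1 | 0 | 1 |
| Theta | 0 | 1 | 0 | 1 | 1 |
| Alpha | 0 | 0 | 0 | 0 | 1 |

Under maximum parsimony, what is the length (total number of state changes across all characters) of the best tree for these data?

5

Character polarity is set by the outgroup: the derived state is whichever differs from the outgroup's state, so for III the derived state is '0', and for the remaining characters it is '1'.
I: derived state '1' in Zeta only — an autapomorphy, so it tells us nothing about relationships among taxa.
II: derived state '1' in Delta, Theta, and Zeta only — synapomorphy for {Delta, Theta, Zeta}.
Only Alpha, Delta, Theta, and Zeta show the derived state '0' for III, supporting them as a clade.
Only Delta and Theta show the derived state '1' for IV, supporting them as a clade.
V (derived state '1') is shared by all ingroup taxa — unites the whole ingroup.
Most parsimonious ingroup topology: ((((Delta,Theta),Zeta),Alpha),Gamma).
Changes per character on this tree: I: 1; II: 1; III: 1; IV: 1; V: 1.
Total = 5.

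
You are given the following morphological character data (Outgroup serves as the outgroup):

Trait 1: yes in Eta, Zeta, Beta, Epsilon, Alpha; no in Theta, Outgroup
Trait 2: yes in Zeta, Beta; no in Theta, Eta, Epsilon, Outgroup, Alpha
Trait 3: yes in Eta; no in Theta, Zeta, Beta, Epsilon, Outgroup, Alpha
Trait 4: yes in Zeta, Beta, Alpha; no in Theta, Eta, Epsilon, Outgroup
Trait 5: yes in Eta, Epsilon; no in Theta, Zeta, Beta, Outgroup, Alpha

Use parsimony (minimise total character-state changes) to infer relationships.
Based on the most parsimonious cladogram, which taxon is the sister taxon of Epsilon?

The outgroup has state 'no' for every character, so 'yes' is the derived state throughout.
Only Alpha, Beta, Epsilon, Eta, and Zeta show the derived state 'yes' for Trait 1, supporting them as a clade.
Only Beta and Zeta show the derived state 'yes' for Trait 2, supporting them as a clade.
Trait 3 (derived state 'yes') is unique to Eta (autapomorphy; uninformative for grouping).
Trait 4 (derived state 'yes') is shared by Alpha, Beta, and Zeta — a synapomorphy uniting that clade.
Only Epsilon and Eta show the derived state 'yes' for Trait 5, supporting them as a clade.
Most parsimonious ingroup topology: ((((Beta,Zeta),Alpha),(Eta,Epsilon)),Theta).
Epsilon and Eta form a cherry on this tree, so they are sister taxa.

Eta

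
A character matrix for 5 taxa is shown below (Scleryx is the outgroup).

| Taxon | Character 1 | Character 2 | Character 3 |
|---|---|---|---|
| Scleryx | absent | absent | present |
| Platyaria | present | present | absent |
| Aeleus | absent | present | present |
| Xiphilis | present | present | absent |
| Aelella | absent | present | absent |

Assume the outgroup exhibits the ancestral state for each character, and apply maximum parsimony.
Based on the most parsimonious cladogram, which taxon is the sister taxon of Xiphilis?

Platyaria

Character polarity is set by the outgroup: the derived state is whichever differs from the outgroup's state, so for Character 3 the derived state is 'absent', and for the remaining characters it is 'present'.
Only Platyaria and Xiphilis show the derived state 'present' for Character 1, supporting them as a clade.
All ingroup taxa share the derived state 'present' for Character 2; it defines the ingroup but does not resolve relationships within it.
Character 3: derived state 'absent' in Aelella, Platyaria, and Xiphilis only — synapomorphy for {Aelella, Platyaria, Xiphilis}.
Most parsimonious ingroup topology: (((Platyaria,Xiphilis),Aelella),Aeleus).
Xiphilis and Platyaria form a cherry on this tree, so they are sister taxa.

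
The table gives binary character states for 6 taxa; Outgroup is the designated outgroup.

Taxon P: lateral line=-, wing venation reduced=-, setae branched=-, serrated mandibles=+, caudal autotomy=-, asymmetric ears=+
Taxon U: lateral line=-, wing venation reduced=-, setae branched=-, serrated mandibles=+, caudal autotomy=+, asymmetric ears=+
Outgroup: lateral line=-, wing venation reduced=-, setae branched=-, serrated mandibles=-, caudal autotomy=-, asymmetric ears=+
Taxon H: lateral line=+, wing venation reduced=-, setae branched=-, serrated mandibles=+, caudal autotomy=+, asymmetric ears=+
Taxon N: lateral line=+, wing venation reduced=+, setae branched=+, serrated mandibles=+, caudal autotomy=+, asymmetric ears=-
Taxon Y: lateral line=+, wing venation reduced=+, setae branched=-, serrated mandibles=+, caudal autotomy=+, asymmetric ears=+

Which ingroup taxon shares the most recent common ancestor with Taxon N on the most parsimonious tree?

Character polarity is set by the outgroup: the derived state is whichever differs from the outgroup's state, so for asymmetric ears the derived state is '-', and for the remaining characters it is '+'.
lateral line (derived state '+') is shared by Taxon H, Taxon N, and Taxon Y — a synapomorphy uniting that clade.
wing venation reduced: derived state '+' in Taxon N and Taxon Y only — synapomorphy for {Taxon N, Taxon Y}.
setae branched: derived state '+' in Taxon N only — an autapomorphy, so it tells us nothing about relationships among taxa.
All ingroup taxa share the derived state '+' for serrated mandibles; it defines the ingroup but does not resolve relationships within it.
caudal autotomy (derived state '+') is shared by Taxon H, Taxon N, Taxon U, and Taxon Y — a synapomorphy uniting that clade.
asymmetric ears (derived state '-') is unique to Taxon N (autapomorphy; uninformative for grouping).
Most parsimonious ingroup topology: ((Taxon U,((Taxon N,Taxon Y),Taxon H)),Taxon P).
Taxon N and Taxon Y form a cherry on this tree, so they are sister taxa.

Taxon Y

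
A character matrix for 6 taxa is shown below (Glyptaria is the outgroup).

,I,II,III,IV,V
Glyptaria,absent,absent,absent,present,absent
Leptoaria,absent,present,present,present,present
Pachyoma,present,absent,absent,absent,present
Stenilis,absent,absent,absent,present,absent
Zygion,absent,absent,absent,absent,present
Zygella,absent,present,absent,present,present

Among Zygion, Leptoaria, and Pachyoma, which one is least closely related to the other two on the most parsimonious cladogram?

Character polarity is set by the outgroup: the derived state is whichever differs from the outgroup's state, so for IV the derived state is 'absent', and for the remaining characters it is 'present'.
I (derived state 'present') is unique to Pachyoma (autapomorphy; uninformative for grouping).
II (derived state 'present') is shared by Leptoaria and Zygella — a synapomorphy uniting that clade.
III: derived state 'present' in Leptoaria only — an autapomorphy, so it tells us nothing about relationships among taxa.
Only Pachyoma and Zygion show the derived state 'absent' for IV, supporting them as a clade.
V (derived state 'present') is shared by Leptoaria, Pachyoma, Zygella, and Zygion — a synapomorphy uniting that clade.
Most parsimonious ingroup topology: (((Leptoaria,Zygella),(Pachyoma,Zygion)),Stenilis).
Pachyoma and Zygion share a more recent common ancestor with each other than either does with Leptoaria, so Leptoaria is the least closely related of the three.

Leptoaria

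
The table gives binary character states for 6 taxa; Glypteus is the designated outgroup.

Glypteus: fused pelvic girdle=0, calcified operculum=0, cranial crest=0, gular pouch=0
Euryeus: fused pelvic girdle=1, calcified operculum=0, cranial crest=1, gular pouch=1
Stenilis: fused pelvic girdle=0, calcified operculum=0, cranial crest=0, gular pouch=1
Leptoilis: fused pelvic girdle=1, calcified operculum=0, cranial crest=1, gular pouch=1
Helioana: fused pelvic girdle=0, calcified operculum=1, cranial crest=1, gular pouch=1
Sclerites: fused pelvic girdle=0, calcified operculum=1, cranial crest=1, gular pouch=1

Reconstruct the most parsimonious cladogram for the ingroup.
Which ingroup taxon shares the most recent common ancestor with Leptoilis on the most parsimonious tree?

The outgroup has state '0' for every character, so '1' is the derived state throughout.
fused pelvic girdle (derived state '1') is shared by Euryeus and Leptoilis — a synapomorphy uniting that clade.
calcified operculum: derived state '1' in Helioana and Sclerites only — synapomorphy for {Helioana, Sclerites}.
cranial crest (derived state '1') is shared by Euryeus, Helioana, Leptoilis, and Sclerites — a synapomorphy uniting that clade.
All ingroup taxa share the derived state '1' for gular pouch; it defines the ingroup but does not resolve relationships within it.
Most parsimonious ingroup topology: (((Euryeus,Leptoilis),(Helioana,Sclerites)),Stenilis).
Leptoilis and Euryeus form a cherry on this tree, so they are sister taxa.

Euryeus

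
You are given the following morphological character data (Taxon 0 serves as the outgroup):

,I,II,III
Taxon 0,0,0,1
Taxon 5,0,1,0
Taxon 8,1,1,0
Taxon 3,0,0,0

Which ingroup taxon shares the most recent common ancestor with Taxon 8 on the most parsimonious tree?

Character polarity is set by the outgroup: the derived state is whichever differs from the outgroup's state, so for III the derived state is '0', and for the remaining characters it is '1'.
I (derived state '1') is unique to Taxon 8 (autapomorphy; uninformative for grouping).
II (derived state '1') is shared by Taxon 5 and Taxon 8 — a synapomorphy uniting that clade.
All ingroup taxa share the derived state '0' for III; it defines the ingroup but does not resolve relationships within it.
Most parsimonious ingroup topology: ((Taxon 5,Taxon 8),Taxon 3).
Taxon 8 and Taxon 5 form a cherry on this tree, so they are sister taxa.

Taxon 5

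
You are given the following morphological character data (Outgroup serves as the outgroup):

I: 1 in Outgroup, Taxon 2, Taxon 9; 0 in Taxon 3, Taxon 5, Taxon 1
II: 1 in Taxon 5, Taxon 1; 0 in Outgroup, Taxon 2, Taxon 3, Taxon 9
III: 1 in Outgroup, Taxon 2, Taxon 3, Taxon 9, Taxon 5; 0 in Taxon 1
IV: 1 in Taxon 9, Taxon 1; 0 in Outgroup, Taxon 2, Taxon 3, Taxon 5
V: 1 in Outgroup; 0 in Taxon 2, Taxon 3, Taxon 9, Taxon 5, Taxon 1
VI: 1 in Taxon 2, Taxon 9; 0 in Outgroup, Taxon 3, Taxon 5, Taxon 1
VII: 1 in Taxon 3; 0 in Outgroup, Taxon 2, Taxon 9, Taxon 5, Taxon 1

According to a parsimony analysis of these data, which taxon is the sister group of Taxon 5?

Taxon 1

Character polarity is set by the outgroup: the derived state is whichever differs from the outgroup's state, so for I, III, V the derived state is '0', and for the remaining characters it is '1'.
Only Taxon 1, Taxon 3, and Taxon 5 show the derived state '0' for I, supporting them as a clade.
Only Taxon 1 and Taxon 5 show the derived state '1' for II, supporting them as a clade.
III (derived state '0') is unique to Taxon 1 (autapomorphy; uninformative for grouping).
IV (state '1') occurs in Taxon 1 and Taxon 9 but conflicts with the nesting implied by the other characters — most parsimoniously interpreted as homoplasy.
V (derived state '0') is shared by all ingroup taxa — unites the whole ingroup.
VI (derived state '1') is shared by Taxon 2 and Taxon 9 — a synapomorphy uniting that clade.
VII: derived state '1' in Taxon 3 only — an autapomorphy, so it tells us nothing about relationships among taxa.
Most parsimonious ingroup topology: ((Taxon 2,Taxon 9),(Taxon 3,(Taxon 5,Taxon 1))).
Taxon 5 and Taxon 1 form a cherry on this tree, so they are sister taxa.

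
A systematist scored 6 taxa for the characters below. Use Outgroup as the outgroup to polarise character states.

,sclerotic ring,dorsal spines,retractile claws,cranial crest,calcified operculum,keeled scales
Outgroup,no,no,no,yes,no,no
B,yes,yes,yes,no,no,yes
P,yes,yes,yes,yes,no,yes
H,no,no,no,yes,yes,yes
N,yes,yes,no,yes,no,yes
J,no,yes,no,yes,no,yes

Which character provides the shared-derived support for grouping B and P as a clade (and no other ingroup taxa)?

Character polarity is set by the outgroup: the derived state is whichever differs from the outgroup's state, so for cranial crest the derived state is 'no', and for the remaining characters it is 'yes'.
sclerotic ring (derived state 'yes') is shared by B, N, and P — a synapomorphy uniting that clade.
dorsal spines (derived state 'yes') is shared by B, J, N, and P — a synapomorphy uniting that clade.
Only B and P show the derived state 'yes' for retractile claws, supporting them as a clade.
cranial crest: derived state 'no' in B only — an autapomorphy, so it tells us nothing about relationships among taxa.
calcified operculum: derived state 'yes' in H only — an autapomorphy, so it tells us nothing about relationships among taxa.
All ingroup taxa share the derived state 'yes' for keeled scales; it defines the ingroup but does not resolve relationships within it.
Most parsimonious ingroup topology: ((((B,P),N),J),H).
The clade {B, P} is supported by retractile claws: its derived state 'yes' occurs in exactly those taxa and in no other taxon (including the outgroup).

retractile claws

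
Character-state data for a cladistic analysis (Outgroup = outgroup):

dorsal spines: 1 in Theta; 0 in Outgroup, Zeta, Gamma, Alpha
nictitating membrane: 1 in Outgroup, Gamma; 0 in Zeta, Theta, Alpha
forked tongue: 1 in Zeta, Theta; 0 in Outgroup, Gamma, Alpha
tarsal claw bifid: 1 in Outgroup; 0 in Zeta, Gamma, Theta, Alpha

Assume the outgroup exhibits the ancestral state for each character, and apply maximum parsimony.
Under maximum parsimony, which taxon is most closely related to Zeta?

Theta

Character polarity is set by the outgroup: the derived state is whichever differs from the outgroup's state, so for nictitating membrane, tarsal claw bifid the derived state is '0', and for the remaining characters it is '1'.
dorsal spines: derived state '1' in Theta only — an autapomorphy, so it tells us nothing about relationships among taxa.
Only Alpha, Theta, and Zeta show the derived state '0' for nictitating membrane, supporting them as a clade.
forked tongue (derived state '1') is shared by Theta and Zeta — a synapomorphy uniting that clade.
tarsal claw bifid (derived state '0') is shared by all ingroup taxa — unites the whole ingroup.
Most parsimonious ingroup topology: (((Zeta,Theta),Alpha),Gamma).
Zeta and Theta form a cherry on this tree, so they are sister taxa.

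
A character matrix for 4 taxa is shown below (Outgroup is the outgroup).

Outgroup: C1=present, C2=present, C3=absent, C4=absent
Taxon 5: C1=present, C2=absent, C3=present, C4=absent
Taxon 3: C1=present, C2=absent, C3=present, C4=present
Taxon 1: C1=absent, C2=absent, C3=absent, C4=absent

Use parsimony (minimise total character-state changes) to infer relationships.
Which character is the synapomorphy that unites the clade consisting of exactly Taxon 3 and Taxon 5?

Character polarity is set by the outgroup: the derived state is whichever differs from the outgroup's state, so for C1, C2 the derived state is 'absent', and for the remaining characters it is 'present'.
C1 (derived state 'absent') is unique to Taxon 1 (autapomorphy; uninformative for grouping).
All ingroup taxa share the derived state 'absent' for C2; it defines the ingroup but does not resolve relationships within it.
C3: derived state 'present' in Taxon 3 and Taxon 5 only — synapomorphy for {Taxon 3, Taxon 5}.
C4: derived state 'present' in Taxon 3 only — an autapomorphy, so it tells us nothing about relationships among taxa.
Most parsimonious ingroup topology: ((Taxon 5,Taxon 3),Taxon 1).
The clade {Taxon 3, Taxon 5} is supported by C3: its derived state 'present' occurs in exactly those taxa and in no other taxon (including the outgroup).

C3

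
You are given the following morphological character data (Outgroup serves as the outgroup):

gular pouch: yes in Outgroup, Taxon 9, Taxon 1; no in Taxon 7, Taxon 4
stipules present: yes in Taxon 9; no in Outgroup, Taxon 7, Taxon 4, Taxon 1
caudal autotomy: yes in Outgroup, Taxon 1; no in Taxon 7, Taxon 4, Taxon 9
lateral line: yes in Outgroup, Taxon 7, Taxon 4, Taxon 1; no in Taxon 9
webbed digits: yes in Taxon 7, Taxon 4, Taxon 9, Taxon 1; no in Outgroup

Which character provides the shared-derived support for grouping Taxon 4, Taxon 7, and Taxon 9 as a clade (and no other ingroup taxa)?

caudal autotomy

Character polarity is set by the outgroup: the derived state is whichever differs from the outgroup's state, so for gular pouch, caudal autotomy, lateral line the derived state is 'no', and for the remaining characters it is 'yes'.
Only Taxon 4 and Taxon 7 show the derived state 'no' for gular pouch, supporting them as a clade.
stipules present: derived state 'yes' in Taxon 9 only — an autapomorphy, so it tells us nothing about relationships among taxa.
Only Taxon 4, Taxon 7, and Taxon 9 show the derived state 'no' for caudal autotomy, supporting them as a clade.
lateral line: derived state 'no' in Taxon 9 only — an autapomorphy, so it tells us nothing about relationships among taxa.
All ingroup taxa share the derived state 'yes' for webbed digits; it defines the ingroup but does not resolve relationships within it.
Most parsimonious ingroup topology: (((Taxon 7,Taxon 4),Taxon 9),Taxon 1).
The clade {Taxon 4, Taxon 7, Taxon 9} is supported by caudal autotomy: its derived state 'no' occurs in exactly those taxa and in no other taxon (including the outgroup).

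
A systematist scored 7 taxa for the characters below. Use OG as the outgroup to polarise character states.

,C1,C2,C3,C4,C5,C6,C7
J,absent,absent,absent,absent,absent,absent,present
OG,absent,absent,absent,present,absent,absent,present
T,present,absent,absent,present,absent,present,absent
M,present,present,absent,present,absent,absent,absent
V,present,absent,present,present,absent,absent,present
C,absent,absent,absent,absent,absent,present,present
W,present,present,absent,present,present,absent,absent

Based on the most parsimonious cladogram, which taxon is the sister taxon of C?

J

Character polarity is set by the outgroup: the derived state is whichever differs from the outgroup's state, so for C4, C7 the derived state is 'absent', and for the remaining characters it is 'present'.
C1 (derived state 'present') is shared by M, T, V, and W — a synapomorphy uniting that clade.
Only M and W show the derived state 'present' for C2, supporting them as a clade.
C3: derived state 'present' in V only — an autapomorphy, so it tells us nothing about relationships among taxa.
Only C and J show the derived state 'absent' for C4, supporting them as a clade.
C5 (derived state 'present') is unique to W (autapomorphy; uninformative for grouping).
C6 groups C and T, which is incompatible with the clades supported by the remaining characters; treating it as convergent (homoplasy) costs fewer steps than any alternative tree.
C7 (derived state 'absent') is shared by M, T, and W — a synapomorphy uniting that clade.
Most parsimonious ingroup topology: ((J,C),(((M,W),T),V)).
C and J form a cherry on this tree, so they are sister taxa.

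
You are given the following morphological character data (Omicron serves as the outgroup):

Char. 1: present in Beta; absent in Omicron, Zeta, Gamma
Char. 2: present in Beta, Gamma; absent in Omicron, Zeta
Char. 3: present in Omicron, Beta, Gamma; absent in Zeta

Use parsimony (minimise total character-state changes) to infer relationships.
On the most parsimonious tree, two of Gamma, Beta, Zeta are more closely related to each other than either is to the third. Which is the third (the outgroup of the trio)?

Character polarity is set by the outgroup: the derived state is whichever differs from the outgroup's state, so for Char. 3 the derived state is 'absent', and for the remaining characters it is 'present'.
Char. 1: derived state 'present' in Beta only — an autapomorphy, so it tells us nothing about relationships among taxa.
Only Beta and Gamma show the derived state 'present' for Char. 2, supporting them as a clade.
Char. 3: derived state 'absent' in Zeta only — an autapomorphy, so it tells us nothing about relationships among taxa.
Most parsimonious ingroup topology: (Zeta,(Beta,Gamma)).
Gamma and Beta share a more recent common ancestor with each other than either does with Zeta, so Zeta is the least closely related of the three.

Zeta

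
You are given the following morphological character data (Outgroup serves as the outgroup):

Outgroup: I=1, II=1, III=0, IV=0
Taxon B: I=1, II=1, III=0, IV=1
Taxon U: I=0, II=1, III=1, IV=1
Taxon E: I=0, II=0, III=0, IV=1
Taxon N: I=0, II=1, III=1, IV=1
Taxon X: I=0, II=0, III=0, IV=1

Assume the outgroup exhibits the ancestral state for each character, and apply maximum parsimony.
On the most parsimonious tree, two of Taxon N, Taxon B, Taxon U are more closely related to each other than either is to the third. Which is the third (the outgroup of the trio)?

Character polarity is set by the outgroup: the derived state is whichever differs from the outgroup's state, so for I, II the derived state is '0', and for the remaining characters it is '1'.
I (derived state '0') is shared by Taxon E, Taxon N, Taxon U, and Taxon X — a synapomorphy uniting that clade.
Only Taxon E and Taxon X show the derived state '0' for II, supporting them as a clade.
Only Taxon N and Taxon U show the derived state '1' for III, supporting them as a clade.
IV (derived state '1') is shared by all ingroup taxa — unites the whole ingroup.
Most parsimonious ingroup topology: (Taxon B,((Taxon U,Taxon N),(Taxon E,Taxon X))).
Taxon N and Taxon U share a more recent common ancestor with each other than either does with Taxon B, so Taxon B is the least closely related of the three.

Taxon B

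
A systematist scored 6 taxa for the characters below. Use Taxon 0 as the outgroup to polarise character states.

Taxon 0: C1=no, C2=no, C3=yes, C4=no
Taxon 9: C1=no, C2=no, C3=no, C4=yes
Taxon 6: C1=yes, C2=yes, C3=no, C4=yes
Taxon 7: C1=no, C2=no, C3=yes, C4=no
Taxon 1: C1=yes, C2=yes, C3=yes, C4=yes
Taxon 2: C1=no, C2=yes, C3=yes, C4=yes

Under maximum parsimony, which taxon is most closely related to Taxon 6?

Taxon 1

Character polarity is set by the outgroup: the derived state is whichever differs from the outgroup's state, so for C3 the derived state is 'no', and for the remaining characters it is 'yes'.
C1: derived state 'yes' in Taxon 1 and Taxon 6 only — synapomorphy for {Taxon 1, Taxon 6}.
C2: derived state 'yes' in Taxon 1, Taxon 2, and Taxon 6 only — synapomorphy for {Taxon 1, Taxon 2, Taxon 6}.
C3 groups Taxon 6 and Taxon 9, which is incompatible with the clades supported by the remaining characters; treating it as convergent (homoplasy) costs fewer steps than any alternative tree.
Only Taxon 1, Taxon 2, Taxon 6, and Taxon 9 show the derived state 'yes' for C4, supporting them as a clade.
Most parsimonious ingroup topology: ((Taxon 9,((Taxon 6,Taxon 1),Taxon 2)),Taxon 7).
Taxon 6 and Taxon 1 form a cherry on this tree, so they are sister taxa.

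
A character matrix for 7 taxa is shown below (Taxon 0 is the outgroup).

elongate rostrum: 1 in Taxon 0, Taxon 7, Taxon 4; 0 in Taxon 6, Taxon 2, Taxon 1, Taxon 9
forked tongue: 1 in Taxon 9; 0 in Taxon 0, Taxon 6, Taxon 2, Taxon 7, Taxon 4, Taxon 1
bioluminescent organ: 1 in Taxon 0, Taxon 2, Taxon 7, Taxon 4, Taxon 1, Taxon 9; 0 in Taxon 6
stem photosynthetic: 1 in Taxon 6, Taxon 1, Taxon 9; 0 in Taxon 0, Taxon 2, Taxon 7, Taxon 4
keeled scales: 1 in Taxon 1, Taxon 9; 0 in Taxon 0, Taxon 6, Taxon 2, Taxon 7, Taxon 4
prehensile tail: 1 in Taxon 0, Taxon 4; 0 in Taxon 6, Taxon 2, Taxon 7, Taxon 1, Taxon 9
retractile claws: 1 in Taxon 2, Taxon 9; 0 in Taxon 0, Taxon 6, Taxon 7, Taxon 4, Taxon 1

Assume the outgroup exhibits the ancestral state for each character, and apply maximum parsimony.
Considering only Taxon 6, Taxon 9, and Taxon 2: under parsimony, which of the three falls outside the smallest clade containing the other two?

Taxon 2

Character polarity is set by the outgroup: the derived state is whichever differs from the outgroup's state, so for elongate rostrum, bioluminescent organ, prehensile tail the derived state is '0', and for the remaining characters it is '1'.
elongate rostrum: derived state '0' in Taxon 1, Taxon 2, Taxon 6, and Taxon 9 only — synapomorphy for {Taxon 1, Taxon 2, Taxon 6, Taxon 9}.
forked tongue: derived state '1' in Taxon 9 only — an autapomorphy, so it tells us nothing about relationships among taxa.
bioluminescent organ: derived state '0' in Taxon 6 only — an autapomorphy, so it tells us nothing about relationships among taxa.
stem photosynthetic: derived state '1' in Taxon 1, Taxon 6, and Taxon 9 only — synapomorphy for {Taxon 1, Taxon 6, Taxon 9}.
Only Taxon 1 and Taxon 9 show the derived state '1' for keeled scales, supporting them as a clade.
prehensile tail (derived state '0') is shared by Taxon 1, Taxon 2, Taxon 6, Taxon 7, and Taxon 9 — a synapomorphy uniting that clade.
retractile claws groups Taxon 2 and Taxon 9, which is incompatible with the clades supported by the remaining characters; treating it as convergent (homoplasy) costs fewer steps than any alternative tree.
Most parsimonious ingroup topology: ((((Taxon 6,(Taxon 1,Taxon 9)),Taxon 2),Taxon 7),Taxon 4).
Taxon 6 and Taxon 9 share a more recent common ancestor with each other than either does with Taxon 2, so Taxon 2 is the least closely related of the three.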